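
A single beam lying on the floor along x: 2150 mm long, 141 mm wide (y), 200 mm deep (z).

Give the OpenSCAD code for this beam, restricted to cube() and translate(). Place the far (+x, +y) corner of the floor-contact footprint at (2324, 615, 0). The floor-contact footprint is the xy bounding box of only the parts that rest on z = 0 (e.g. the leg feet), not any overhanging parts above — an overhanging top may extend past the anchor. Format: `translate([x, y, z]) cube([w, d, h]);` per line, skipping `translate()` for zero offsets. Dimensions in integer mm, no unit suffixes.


translate([174, 474, 0]) cube([2150, 141, 200]);


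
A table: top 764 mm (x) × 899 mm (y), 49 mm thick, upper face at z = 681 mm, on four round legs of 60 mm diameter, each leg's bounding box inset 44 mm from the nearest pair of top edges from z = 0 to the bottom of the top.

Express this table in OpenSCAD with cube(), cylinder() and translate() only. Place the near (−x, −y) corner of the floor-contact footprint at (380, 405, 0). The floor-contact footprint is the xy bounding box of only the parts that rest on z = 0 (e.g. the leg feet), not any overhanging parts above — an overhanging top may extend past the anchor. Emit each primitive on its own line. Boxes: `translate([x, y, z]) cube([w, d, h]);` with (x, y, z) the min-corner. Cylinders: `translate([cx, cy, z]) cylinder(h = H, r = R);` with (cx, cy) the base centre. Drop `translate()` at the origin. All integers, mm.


translate([336, 361, 632]) cube([764, 899, 49]);
translate([410, 435, 0]) cylinder(h = 632, r = 30);
translate([1026, 435, 0]) cylinder(h = 632, r = 30);
translate([410, 1186, 0]) cylinder(h = 632, r = 30);
translate([1026, 1186, 0]) cylinder(h = 632, r = 30);


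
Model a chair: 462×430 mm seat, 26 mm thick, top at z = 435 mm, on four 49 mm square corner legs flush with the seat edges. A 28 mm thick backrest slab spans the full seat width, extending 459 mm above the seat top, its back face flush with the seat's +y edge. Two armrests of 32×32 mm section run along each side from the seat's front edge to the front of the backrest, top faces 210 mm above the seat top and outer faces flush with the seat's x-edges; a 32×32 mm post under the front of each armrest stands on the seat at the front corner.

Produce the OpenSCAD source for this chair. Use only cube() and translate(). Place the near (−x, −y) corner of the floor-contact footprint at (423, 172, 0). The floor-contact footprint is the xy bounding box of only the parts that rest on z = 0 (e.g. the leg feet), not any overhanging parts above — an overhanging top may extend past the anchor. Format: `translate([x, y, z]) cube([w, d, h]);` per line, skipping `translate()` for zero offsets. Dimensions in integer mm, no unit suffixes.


// leg_h = 435 - 26 = 409
// arm post h = 210 - 32 = 178
translate([423, 172, 409]) cube([462, 430, 26]);
translate([423, 172, 0]) cube([49, 49, 409]);
translate([836, 172, 0]) cube([49, 49, 409]);
translate([423, 553, 0]) cube([49, 49, 409]);
translate([836, 553, 0]) cube([49, 49, 409]);
translate([423, 574, 435]) cube([462, 28, 459]);
translate([423, 172, 613]) cube([32, 402, 32]);
translate([853, 172, 613]) cube([32, 402, 32]);
translate([423, 172, 435]) cube([32, 32, 178]);
translate([853, 172, 435]) cube([32, 32, 178]);


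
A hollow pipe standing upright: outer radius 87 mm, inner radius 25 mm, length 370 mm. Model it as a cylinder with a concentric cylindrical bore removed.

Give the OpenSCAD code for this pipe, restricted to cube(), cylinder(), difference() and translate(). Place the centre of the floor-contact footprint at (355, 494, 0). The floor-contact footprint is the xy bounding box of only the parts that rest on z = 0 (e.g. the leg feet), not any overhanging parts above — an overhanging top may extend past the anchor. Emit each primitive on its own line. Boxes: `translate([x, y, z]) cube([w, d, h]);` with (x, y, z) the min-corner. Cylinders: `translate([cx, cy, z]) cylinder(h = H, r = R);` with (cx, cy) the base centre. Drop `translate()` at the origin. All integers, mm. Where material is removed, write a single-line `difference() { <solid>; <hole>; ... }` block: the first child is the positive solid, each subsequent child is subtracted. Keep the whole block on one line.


difference() { translate([355, 494, 0]) cylinder(h = 370, r = 87); translate([355, 494, 0]) cylinder(h = 370, r = 25); }


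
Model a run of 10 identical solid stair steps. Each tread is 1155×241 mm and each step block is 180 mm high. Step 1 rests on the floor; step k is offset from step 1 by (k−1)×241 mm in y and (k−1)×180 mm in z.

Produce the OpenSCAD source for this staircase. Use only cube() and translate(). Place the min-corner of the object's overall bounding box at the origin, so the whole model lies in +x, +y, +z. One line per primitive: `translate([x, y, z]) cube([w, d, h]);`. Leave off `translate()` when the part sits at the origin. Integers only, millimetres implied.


cube([1155, 241, 180]);
translate([0, 241, 180]) cube([1155, 241, 180]);
translate([0, 482, 360]) cube([1155, 241, 180]);
translate([0, 723, 540]) cube([1155, 241, 180]);
translate([0, 964, 720]) cube([1155, 241, 180]);
translate([0, 1205, 900]) cube([1155, 241, 180]);
translate([0, 1446, 1080]) cube([1155, 241, 180]);
translate([0, 1687, 1260]) cube([1155, 241, 180]);
translate([0, 1928, 1440]) cube([1155, 241, 180]);
translate([0, 2169, 1620]) cube([1155, 241, 180]);


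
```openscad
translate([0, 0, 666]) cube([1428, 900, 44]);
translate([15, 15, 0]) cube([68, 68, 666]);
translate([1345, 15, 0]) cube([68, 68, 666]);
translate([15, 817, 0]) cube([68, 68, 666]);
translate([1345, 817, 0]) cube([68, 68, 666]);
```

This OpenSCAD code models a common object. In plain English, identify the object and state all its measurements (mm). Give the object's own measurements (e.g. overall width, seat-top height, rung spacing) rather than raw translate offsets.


A table: top 1428 mm (x) × 900 mm (y), 44 mm thick, upper face at z = 710 mm, on four 68×68 mm square legs, each inset 15 mm from the nearest pair of top edges from z = 0 to the bottom of the top.


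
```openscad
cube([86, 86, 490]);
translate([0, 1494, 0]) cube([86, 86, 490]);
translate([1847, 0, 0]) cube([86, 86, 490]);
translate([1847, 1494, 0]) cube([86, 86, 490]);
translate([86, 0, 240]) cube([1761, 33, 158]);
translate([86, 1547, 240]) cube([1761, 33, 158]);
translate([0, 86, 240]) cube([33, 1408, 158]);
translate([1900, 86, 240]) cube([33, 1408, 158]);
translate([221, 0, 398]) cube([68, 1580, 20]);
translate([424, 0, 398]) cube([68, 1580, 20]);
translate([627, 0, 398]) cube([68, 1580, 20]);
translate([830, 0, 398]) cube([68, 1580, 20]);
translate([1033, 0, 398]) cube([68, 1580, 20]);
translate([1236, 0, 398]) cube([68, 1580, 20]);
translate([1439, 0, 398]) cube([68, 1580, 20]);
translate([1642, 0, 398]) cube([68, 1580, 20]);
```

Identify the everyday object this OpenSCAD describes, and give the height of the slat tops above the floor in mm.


A bed frame. The slat-top height is 418 mm.

Four posts, four rails, and a row of slats — a bed frame. Slats sit on the rails at z = 240 + 158 = 398; with slat thickness 20, the top is 418 mm.


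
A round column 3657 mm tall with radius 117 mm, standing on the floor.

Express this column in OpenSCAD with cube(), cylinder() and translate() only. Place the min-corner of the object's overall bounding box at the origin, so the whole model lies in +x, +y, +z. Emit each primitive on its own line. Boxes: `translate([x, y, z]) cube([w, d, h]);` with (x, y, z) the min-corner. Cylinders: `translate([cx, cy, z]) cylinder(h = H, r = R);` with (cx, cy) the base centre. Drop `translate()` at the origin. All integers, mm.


translate([117, 117, 0]) cylinder(h = 3657, r = 117);


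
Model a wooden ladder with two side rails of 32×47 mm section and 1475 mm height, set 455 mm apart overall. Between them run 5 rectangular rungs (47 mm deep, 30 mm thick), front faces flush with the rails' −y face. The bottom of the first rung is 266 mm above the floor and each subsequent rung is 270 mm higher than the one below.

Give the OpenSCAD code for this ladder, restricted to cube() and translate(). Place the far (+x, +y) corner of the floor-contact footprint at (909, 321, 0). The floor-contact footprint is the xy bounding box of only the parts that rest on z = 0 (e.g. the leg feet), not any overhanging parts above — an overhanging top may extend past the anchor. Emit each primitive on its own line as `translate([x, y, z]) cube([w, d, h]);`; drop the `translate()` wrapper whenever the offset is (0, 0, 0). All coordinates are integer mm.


translate([454, 274, 0]) cube([32, 47, 1475]);
translate([877, 274, 0]) cube([32, 47, 1475]);
translate([486, 274, 266]) cube([391, 47, 30]);
translate([486, 274, 536]) cube([391, 47, 30]);
translate([486, 274, 806]) cube([391, 47, 30]);
translate([486, 274, 1076]) cube([391, 47, 30]);
translate([486, 274, 1346]) cube([391, 47, 30]);


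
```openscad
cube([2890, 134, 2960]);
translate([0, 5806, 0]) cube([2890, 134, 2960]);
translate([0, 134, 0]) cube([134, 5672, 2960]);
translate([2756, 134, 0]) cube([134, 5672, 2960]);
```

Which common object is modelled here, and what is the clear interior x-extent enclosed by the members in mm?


A house (or room) frame. The interior width is 2622 mm.

Four 2960 mm walls enclosing a rectangle with no floor or roof — a room or house frame. Outside width is 2890 mm and wall thickness is 134 mm, so the interior width is 2890 − 2 × 134 = 2622 mm.


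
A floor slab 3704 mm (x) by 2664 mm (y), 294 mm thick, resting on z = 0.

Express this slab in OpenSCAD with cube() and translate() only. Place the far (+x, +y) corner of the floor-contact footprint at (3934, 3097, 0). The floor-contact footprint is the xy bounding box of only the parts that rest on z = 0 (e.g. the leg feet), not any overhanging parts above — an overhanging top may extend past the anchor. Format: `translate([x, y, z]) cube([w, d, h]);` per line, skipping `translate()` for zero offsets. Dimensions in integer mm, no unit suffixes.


translate([230, 433, 0]) cube([3704, 2664, 294]);


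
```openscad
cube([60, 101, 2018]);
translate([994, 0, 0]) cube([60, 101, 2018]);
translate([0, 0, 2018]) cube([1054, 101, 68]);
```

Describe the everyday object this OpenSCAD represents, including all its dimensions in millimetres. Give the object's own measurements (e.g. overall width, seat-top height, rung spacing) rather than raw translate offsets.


A door frame. The clear opening is 934 mm wide and 2018 mm high. Two 60 mm wide jambs, 101 mm deep, stand either side of the opening from the floor to the top of the opening. A 68 mm thick head sits across the top of both jambs, spanning the full outside width of the frame.


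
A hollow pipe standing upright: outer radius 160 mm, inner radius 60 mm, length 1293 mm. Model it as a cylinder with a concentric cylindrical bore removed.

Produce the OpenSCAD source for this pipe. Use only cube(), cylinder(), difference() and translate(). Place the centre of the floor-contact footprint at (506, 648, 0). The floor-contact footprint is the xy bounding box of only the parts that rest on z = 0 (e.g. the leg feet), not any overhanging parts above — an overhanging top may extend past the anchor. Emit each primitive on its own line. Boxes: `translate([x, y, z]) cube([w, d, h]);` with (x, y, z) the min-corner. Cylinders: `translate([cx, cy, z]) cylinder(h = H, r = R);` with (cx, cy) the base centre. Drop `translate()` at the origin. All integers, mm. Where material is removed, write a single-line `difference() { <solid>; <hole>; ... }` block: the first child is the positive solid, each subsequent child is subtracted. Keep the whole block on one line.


difference() { translate([506, 648, 0]) cylinder(h = 1293, r = 160); translate([506, 648, 0]) cylinder(h = 1293, r = 60); }


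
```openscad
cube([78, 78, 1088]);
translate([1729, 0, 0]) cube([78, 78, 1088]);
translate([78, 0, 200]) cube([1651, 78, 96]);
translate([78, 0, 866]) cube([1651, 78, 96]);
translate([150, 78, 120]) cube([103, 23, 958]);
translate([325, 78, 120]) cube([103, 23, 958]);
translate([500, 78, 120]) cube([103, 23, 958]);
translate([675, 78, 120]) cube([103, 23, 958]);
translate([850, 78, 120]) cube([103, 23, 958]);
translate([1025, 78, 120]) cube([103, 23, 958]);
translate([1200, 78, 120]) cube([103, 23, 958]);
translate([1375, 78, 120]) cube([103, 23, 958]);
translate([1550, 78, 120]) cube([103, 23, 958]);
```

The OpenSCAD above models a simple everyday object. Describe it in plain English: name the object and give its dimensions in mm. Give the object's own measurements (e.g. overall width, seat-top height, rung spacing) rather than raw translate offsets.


A fence section. Two 78×78 mm posts, 1088 mm tall, stand on the floor with a clear span of 1651 mm between their inner faces. Two horizontal rails of 78×96 mm section span the gap between the posts with their undersides at z = 200 mm and z = 866 mm, flush with the posts' −y face. 9 pickets, each 103 mm wide, 23 mm thick and 958 mm tall, are fixed to the +y face of the rails with their bottoms at z = 120 mm, spaced across the span with a 72 mm gap after the −x post and between neighbouring pickets, with 76 mm left before the +x post.


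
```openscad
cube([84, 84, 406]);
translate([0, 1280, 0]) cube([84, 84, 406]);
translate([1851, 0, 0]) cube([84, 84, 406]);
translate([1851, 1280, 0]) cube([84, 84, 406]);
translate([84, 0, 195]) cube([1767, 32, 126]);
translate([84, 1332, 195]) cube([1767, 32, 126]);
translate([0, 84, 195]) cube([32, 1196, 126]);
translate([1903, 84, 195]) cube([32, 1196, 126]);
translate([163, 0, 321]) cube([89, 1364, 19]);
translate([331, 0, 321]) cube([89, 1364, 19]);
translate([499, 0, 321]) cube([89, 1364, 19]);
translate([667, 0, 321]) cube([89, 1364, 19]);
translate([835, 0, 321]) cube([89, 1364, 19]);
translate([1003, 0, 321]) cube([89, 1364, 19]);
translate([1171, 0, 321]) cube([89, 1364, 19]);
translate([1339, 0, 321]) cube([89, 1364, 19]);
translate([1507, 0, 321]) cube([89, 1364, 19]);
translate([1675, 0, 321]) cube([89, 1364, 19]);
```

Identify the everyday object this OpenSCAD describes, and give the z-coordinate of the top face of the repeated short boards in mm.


A bed frame. The slat-top height is 340 mm.

Four posts, four rails, and a row of slats — a bed frame. Slats sit on the rails at z = 195 + 126 = 321; with slat thickness 19, the top is 340 mm.


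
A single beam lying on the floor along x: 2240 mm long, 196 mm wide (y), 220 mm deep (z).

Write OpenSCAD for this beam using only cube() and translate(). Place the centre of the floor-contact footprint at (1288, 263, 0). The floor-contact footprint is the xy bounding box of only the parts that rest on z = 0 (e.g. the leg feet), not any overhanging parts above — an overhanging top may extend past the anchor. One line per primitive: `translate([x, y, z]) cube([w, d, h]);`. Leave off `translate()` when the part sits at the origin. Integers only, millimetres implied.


translate([168, 165, 0]) cube([2240, 196, 220]);


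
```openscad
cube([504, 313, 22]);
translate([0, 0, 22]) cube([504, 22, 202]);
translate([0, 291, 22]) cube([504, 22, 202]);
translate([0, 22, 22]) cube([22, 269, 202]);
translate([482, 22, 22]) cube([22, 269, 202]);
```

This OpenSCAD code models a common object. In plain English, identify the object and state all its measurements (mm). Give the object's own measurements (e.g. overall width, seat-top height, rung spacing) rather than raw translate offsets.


An open-topped rectangular box: outside dimensions 504×313×224 mm, with a uniform wall and base thickness of 22 mm. The base is a full 504×313 slab on the floor; four walls sit on top of the base. The front and back walls (the −y and +y sides) span the full width; the two side walls fit between them.


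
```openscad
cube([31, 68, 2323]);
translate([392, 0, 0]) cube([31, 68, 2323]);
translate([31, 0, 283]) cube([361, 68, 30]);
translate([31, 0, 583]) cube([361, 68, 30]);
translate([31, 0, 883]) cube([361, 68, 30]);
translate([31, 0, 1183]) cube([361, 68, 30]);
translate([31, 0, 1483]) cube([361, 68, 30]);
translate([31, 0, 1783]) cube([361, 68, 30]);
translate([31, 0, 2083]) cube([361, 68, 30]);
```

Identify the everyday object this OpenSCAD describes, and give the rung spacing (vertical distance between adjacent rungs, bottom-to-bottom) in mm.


A ladder. The rung spacing is 300 mm.

Two tall 31×68 posts with 7 short bars between them — a ladder. Adjacent rungs sit at z = 283 and z = 583, so the spacing is 583 − 283 = 300 mm.


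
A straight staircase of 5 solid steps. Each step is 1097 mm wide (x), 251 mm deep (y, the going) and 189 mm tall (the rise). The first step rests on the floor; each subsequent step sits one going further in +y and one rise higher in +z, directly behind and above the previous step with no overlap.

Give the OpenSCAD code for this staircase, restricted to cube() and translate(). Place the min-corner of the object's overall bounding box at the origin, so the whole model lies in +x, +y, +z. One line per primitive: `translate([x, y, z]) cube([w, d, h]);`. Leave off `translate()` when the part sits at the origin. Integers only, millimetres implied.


cube([1097, 251, 189]);
translate([0, 251, 189]) cube([1097, 251, 189]);
translate([0, 502, 378]) cube([1097, 251, 189]);
translate([0, 753, 567]) cube([1097, 251, 189]);
translate([0, 1004, 756]) cube([1097, 251, 189]);


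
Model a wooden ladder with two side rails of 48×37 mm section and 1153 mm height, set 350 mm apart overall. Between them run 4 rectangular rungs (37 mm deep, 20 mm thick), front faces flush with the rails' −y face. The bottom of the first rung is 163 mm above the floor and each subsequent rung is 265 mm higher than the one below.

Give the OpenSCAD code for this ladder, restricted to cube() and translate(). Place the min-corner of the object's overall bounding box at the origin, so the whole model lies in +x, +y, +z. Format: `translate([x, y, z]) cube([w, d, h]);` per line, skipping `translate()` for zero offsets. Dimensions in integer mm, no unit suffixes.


cube([48, 37, 1153]);
translate([302, 0, 0]) cube([48, 37, 1153]);
translate([48, 0, 163]) cube([254, 37, 20]);
translate([48, 0, 428]) cube([254, 37, 20]);
translate([48, 0, 693]) cube([254, 37, 20]);
translate([48, 0, 958]) cube([254, 37, 20]);


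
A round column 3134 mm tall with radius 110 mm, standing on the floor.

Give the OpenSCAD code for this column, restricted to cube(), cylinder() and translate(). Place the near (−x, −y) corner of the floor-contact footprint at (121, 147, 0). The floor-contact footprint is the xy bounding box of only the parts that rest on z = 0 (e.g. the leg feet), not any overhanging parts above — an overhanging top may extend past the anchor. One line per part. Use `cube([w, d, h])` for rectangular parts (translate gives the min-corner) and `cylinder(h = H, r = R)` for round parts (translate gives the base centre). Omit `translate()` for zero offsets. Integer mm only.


translate([231, 257, 0]) cylinder(h = 3134, r = 110);


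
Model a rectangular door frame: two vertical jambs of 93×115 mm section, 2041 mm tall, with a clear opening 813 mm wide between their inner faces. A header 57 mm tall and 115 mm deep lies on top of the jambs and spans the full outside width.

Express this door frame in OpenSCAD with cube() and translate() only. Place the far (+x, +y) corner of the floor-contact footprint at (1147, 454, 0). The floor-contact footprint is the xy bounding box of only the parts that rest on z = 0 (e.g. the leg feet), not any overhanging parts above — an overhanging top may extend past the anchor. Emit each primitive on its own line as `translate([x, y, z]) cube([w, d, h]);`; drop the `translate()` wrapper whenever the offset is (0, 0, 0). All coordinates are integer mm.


translate([148, 339, 0]) cube([93, 115, 2041]);
translate([1054, 339, 0]) cube([93, 115, 2041]);
translate([148, 339, 2041]) cube([999, 115, 57]);


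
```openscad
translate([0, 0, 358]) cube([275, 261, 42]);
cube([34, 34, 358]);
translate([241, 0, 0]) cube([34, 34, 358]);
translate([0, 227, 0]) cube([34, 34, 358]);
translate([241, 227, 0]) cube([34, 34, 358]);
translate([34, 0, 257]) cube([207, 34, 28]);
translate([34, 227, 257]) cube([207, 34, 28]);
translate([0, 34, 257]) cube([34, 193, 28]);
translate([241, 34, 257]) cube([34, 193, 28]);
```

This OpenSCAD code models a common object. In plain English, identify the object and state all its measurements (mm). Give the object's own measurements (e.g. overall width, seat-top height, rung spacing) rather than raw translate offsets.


A four-legged stool. The seat is a 275×261×42 mm slab whose top surface is at z = 400 mm; four square legs, each 34×34 mm in cross-section, run from the floor (z = 0) to the underside of the seat, each flush with a corner of the seat. Four stretchers, 34 mm wide and 28 mm tall, connect adjacent legs with their undersides at z = 257 mm, each running between the inner faces of the legs it joins and aligned with the legs' outer faces on the other axis.


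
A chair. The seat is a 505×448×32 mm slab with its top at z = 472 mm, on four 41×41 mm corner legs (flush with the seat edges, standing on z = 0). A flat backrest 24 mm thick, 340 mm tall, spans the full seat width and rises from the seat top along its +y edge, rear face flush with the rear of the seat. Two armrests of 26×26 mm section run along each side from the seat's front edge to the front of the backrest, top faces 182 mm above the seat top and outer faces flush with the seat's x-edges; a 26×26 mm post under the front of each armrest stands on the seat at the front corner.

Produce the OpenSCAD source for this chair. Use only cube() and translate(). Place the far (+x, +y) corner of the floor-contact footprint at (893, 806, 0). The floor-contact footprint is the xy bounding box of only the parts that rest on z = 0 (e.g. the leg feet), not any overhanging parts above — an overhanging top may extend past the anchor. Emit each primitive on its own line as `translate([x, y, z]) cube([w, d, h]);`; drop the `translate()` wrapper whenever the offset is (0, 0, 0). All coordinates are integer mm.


// leg_h = 472 - 32 = 440
// arm post h = 182 - 26 = 156
translate([388, 358, 440]) cube([505, 448, 32]);
translate([388, 358, 0]) cube([41, 41, 440]);
translate([852, 358, 0]) cube([41, 41, 440]);
translate([388, 765, 0]) cube([41, 41, 440]);
translate([852, 765, 0]) cube([41, 41, 440]);
translate([388, 782, 472]) cube([505, 24, 340]);
translate([388, 358, 628]) cube([26, 424, 26]);
translate([867, 358, 628]) cube([26, 424, 26]);
translate([388, 358, 472]) cube([26, 26, 156]);
translate([867, 358, 472]) cube([26, 26, 156]);


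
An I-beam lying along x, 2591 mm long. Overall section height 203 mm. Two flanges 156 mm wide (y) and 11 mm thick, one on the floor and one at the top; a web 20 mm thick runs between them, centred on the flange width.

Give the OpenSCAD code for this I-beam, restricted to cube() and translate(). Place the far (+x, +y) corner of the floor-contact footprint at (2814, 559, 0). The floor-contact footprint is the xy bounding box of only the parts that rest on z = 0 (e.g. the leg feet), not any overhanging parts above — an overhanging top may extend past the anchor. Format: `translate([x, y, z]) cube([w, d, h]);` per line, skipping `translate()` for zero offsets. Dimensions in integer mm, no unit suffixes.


translate([223, 403, 0]) cube([2591, 156, 11]);
translate([223, 471, 11]) cube([2591, 20, 181]);
translate([223, 403, 192]) cube([2591, 156, 11]);


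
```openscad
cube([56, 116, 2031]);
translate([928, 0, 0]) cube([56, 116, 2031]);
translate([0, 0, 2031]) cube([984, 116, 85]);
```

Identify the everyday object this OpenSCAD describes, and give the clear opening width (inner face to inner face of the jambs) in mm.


A door frame. The clear opening width is 872 mm.

Two 2031 mm tall posts with a header on top — a door frame. The left jamb is 56 mm wide at x = 0; the right jamb starts at x = 928. The clear opening is 928 − 56 = 872 mm.


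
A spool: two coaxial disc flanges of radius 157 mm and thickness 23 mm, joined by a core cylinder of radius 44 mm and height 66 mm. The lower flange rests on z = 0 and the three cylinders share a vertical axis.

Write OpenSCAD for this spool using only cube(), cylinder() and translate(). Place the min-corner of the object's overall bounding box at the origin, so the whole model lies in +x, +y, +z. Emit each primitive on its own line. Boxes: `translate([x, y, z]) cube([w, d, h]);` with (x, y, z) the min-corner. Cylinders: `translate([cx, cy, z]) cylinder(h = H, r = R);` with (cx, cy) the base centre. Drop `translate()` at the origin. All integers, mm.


translate([157, 157, 0]) cylinder(h = 23, r = 157);
translate([157, 157, 23]) cylinder(h = 66, r = 44);
translate([157, 157, 89]) cylinder(h = 23, r = 157);


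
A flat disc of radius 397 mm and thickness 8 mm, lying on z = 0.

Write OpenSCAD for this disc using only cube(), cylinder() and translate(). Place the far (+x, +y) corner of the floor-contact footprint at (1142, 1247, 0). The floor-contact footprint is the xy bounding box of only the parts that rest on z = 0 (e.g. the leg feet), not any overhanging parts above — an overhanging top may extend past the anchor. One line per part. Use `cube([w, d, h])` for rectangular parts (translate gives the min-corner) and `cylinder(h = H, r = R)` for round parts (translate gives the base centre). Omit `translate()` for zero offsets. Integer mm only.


translate([745, 850, 0]) cylinder(h = 8, r = 397);


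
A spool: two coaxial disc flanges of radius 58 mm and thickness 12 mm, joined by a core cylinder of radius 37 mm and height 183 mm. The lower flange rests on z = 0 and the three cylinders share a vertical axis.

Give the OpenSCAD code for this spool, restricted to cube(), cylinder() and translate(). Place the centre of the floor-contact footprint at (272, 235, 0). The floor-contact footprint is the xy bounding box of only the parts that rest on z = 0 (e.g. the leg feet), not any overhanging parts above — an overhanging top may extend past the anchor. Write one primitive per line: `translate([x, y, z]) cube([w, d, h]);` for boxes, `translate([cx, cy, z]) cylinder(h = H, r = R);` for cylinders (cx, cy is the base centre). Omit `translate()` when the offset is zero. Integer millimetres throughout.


translate([272, 235, 0]) cylinder(h = 12, r = 58);
translate([272, 235, 12]) cylinder(h = 183, r = 37);
translate([272, 235, 195]) cylinder(h = 12, r = 58);


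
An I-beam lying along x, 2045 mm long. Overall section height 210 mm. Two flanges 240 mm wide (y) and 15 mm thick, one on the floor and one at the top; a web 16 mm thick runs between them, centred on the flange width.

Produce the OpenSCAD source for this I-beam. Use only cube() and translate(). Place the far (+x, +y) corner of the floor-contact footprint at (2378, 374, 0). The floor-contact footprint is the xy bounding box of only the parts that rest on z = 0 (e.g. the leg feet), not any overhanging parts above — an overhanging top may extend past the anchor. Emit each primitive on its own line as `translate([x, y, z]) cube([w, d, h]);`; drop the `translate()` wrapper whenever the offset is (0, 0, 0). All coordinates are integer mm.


translate([333, 134, 0]) cube([2045, 240, 15]);
translate([333, 246, 15]) cube([2045, 16, 180]);
translate([333, 134, 195]) cube([2045, 240, 15]);


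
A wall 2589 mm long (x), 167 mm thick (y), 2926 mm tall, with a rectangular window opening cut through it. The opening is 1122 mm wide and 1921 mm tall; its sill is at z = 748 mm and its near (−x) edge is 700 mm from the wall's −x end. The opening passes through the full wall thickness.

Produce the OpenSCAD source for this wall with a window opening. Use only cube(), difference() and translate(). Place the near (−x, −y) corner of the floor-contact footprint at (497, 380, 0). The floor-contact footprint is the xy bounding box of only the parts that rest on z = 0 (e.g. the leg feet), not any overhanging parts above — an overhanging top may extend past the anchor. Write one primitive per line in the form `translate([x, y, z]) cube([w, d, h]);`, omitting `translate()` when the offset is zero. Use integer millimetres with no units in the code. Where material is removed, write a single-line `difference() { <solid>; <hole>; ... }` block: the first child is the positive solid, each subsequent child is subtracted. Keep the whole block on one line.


difference() { translate([497, 380, 0]) cube([2589, 167, 2926]); translate([1197, 380, 748]) cube([1122, 167, 1921]); }


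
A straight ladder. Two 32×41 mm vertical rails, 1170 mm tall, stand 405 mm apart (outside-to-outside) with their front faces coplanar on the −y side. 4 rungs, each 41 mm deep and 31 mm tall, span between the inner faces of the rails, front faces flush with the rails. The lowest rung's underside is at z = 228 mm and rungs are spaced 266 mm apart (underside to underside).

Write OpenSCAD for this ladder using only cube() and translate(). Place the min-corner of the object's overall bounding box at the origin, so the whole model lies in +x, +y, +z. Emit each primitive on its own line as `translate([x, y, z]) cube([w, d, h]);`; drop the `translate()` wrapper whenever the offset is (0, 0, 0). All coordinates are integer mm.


// rung span = 405 - 2*32 = 341
// rung[k] z = 228 + k*266
cube([32, 41, 1170]);
translate([373, 0, 0]) cube([32, 41, 1170]);
translate([32, 0, 228]) cube([341, 41, 31]);
translate([32, 0, 494]) cube([341, 41, 31]);
translate([32, 0, 760]) cube([341, 41, 31]);
translate([32, 0, 1026]) cube([341, 41, 31]);


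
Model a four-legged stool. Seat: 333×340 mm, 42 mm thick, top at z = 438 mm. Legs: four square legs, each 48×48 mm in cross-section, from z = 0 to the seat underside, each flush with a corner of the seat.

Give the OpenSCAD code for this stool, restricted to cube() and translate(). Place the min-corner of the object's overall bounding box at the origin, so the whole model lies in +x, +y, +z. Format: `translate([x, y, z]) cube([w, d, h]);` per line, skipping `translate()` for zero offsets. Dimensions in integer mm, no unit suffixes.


// leg_h = 438 - 42 = 396
translate([0, 0, 396]) cube([333, 340, 42]);
cube([48, 48, 396]);
translate([285, 0, 0]) cube([48, 48, 396]);
translate([0, 292, 0]) cube([48, 48, 396]);
translate([285, 292, 0]) cube([48, 48, 396]);


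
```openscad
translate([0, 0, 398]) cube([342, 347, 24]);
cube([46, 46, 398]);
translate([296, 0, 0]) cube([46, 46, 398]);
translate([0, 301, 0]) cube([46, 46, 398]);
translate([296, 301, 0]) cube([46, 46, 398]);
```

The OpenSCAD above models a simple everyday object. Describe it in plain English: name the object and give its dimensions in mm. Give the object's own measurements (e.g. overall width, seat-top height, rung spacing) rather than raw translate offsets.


A four-legged stool. The seat is a 342×347×24 mm slab whose top surface is at z = 422 mm; four square legs, each 46×46 mm in cross-section, run from the floor (z = 0) to the underside of the seat, each flush with a corner of the seat.


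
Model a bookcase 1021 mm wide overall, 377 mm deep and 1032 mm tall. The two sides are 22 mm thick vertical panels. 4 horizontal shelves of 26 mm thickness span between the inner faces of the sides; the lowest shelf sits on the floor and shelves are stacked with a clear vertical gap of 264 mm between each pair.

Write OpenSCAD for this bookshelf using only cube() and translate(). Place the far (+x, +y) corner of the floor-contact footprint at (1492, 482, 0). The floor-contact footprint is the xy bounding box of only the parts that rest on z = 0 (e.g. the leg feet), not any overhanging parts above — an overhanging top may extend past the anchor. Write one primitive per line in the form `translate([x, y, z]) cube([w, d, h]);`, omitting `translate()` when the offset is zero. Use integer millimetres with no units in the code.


translate([471, 105, 0]) cube([22, 377, 1032]);
translate([1470, 105, 0]) cube([22, 377, 1032]);
translate([493, 105, 0]) cube([977, 377, 26]);
translate([493, 105, 290]) cube([977, 377, 26]);
translate([493, 105, 580]) cube([977, 377, 26]);
translate([493, 105, 870]) cube([977, 377, 26]);


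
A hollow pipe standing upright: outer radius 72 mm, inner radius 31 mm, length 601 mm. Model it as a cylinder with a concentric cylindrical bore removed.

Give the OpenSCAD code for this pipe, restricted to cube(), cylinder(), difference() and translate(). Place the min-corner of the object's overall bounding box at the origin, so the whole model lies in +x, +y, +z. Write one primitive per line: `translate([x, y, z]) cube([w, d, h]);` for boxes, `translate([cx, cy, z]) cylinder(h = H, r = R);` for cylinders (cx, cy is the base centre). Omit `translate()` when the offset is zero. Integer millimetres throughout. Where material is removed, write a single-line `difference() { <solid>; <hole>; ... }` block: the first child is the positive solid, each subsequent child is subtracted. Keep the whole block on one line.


difference() { translate([72, 72, 0]) cylinder(h = 601, r = 72); translate([72, 72, 0]) cylinder(h = 601, r = 31); }


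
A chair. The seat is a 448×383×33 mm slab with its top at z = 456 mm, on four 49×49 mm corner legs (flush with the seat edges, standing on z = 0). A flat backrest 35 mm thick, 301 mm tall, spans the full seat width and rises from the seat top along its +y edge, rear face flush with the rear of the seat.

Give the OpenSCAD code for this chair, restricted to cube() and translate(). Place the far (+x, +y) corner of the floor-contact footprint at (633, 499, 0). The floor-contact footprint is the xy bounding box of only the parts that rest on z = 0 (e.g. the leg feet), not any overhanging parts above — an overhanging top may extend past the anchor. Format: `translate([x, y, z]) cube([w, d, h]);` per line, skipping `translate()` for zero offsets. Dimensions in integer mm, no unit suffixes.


translate([185, 116, 423]) cube([448, 383, 33]);
translate([185, 116, 0]) cube([49, 49, 423]);
translate([584, 116, 0]) cube([49, 49, 423]);
translate([185, 450, 0]) cube([49, 49, 423]);
translate([584, 450, 0]) cube([49, 49, 423]);
translate([185, 464, 456]) cube([448, 35, 301]);


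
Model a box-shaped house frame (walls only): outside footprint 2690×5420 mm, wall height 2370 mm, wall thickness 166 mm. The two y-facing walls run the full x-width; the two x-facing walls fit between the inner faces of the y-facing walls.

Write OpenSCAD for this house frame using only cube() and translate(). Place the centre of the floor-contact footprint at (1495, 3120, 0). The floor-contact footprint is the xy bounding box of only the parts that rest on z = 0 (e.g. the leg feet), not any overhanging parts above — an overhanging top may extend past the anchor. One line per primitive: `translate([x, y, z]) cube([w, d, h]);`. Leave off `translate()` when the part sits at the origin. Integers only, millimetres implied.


translate([150, 410, 0]) cube([2690, 166, 2370]);
translate([150, 5664, 0]) cube([2690, 166, 2370]);
translate([150, 576, 0]) cube([166, 5088, 2370]);
translate([2674, 576, 0]) cube([166, 5088, 2370]);


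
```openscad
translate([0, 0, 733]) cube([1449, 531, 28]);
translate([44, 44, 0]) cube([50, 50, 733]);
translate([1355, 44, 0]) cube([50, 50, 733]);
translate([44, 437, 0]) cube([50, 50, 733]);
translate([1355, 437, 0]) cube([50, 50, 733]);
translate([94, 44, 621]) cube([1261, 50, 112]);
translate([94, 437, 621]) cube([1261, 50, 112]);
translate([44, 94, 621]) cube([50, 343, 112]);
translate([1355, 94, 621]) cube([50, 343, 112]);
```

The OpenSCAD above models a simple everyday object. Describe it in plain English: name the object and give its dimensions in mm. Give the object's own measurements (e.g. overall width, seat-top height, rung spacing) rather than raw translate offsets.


A rectangular dining table. The top is 1449×531×28 mm with its upper surface at z = 761 mm. It stands on four 50×50 mm square legs, each inset 44 mm from the nearest pair of top edges, running from the floor to the underside of the top. Four apron rails, 50 mm thick and 112 mm tall, run between adjacent legs with their top edges flush with the underside of the top and their outer faces flush with the legs' outer faces.


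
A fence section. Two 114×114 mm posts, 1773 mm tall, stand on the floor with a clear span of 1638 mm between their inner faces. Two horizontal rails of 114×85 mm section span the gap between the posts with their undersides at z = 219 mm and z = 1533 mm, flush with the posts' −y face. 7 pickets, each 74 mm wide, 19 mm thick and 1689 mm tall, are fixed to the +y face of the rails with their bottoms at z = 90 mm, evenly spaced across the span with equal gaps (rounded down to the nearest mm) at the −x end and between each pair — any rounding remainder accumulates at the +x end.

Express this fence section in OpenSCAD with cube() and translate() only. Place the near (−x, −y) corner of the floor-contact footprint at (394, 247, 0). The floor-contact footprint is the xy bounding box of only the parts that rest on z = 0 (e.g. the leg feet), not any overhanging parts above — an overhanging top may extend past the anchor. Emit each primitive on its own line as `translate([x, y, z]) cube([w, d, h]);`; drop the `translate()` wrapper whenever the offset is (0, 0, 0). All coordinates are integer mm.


translate([394, 247, 0]) cube([114, 114, 1773]);
translate([2146, 247, 0]) cube([114, 114, 1773]);
translate([508, 247, 219]) cube([1638, 114, 85]);
translate([508, 247, 1533]) cube([1638, 114, 85]);
translate([648, 361, 90]) cube([74, 19, 1689]);
translate([862, 361, 90]) cube([74, 19, 1689]);
translate([1076, 361, 90]) cube([74, 19, 1689]);
translate([1290, 361, 90]) cube([74, 19, 1689]);
translate([1504, 361, 90]) cube([74, 19, 1689]);
translate([1718, 361, 90]) cube([74, 19, 1689]);
translate([1932, 361, 90]) cube([74, 19, 1689]);


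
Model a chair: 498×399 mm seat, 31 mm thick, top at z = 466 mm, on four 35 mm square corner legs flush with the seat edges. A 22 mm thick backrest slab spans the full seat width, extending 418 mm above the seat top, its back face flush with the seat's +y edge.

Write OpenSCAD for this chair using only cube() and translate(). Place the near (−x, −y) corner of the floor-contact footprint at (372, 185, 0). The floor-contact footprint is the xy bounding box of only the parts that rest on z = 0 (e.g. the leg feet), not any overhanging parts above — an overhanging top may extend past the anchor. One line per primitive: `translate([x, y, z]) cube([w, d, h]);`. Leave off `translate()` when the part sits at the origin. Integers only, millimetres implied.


translate([372, 185, 435]) cube([498, 399, 31]);
translate([372, 185, 0]) cube([35, 35, 435]);
translate([835, 185, 0]) cube([35, 35, 435]);
translate([372, 549, 0]) cube([35, 35, 435]);
translate([835, 549, 0]) cube([35, 35, 435]);
translate([372, 562, 466]) cube([498, 22, 418]);


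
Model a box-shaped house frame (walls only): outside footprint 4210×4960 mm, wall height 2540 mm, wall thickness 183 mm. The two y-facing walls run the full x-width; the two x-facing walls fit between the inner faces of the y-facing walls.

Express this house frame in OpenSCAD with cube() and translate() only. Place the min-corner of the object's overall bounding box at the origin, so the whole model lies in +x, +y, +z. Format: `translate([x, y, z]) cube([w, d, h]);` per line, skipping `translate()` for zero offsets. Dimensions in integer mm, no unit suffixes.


cube([4210, 183, 2540]);
translate([0, 4777, 0]) cube([4210, 183, 2540]);
translate([0, 183, 0]) cube([183, 4594, 2540]);
translate([4027, 183, 0]) cube([183, 4594, 2540]);


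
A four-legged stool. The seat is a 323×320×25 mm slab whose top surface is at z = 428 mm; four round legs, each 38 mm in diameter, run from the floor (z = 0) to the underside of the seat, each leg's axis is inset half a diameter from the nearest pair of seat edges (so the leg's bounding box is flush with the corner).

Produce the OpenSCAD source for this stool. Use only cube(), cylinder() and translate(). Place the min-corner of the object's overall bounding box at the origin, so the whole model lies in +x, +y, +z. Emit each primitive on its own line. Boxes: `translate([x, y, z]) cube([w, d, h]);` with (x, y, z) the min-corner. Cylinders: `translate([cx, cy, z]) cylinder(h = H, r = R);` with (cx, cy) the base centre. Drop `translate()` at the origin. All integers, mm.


translate([0, 0, 403]) cube([323, 320, 25]);
translate([19, 19, 0]) cylinder(h = 403, r = 19);
translate([304, 19, 0]) cylinder(h = 403, r = 19);
translate([19, 301, 0]) cylinder(h = 403, r = 19);
translate([304, 301, 0]) cylinder(h = 403, r = 19);
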